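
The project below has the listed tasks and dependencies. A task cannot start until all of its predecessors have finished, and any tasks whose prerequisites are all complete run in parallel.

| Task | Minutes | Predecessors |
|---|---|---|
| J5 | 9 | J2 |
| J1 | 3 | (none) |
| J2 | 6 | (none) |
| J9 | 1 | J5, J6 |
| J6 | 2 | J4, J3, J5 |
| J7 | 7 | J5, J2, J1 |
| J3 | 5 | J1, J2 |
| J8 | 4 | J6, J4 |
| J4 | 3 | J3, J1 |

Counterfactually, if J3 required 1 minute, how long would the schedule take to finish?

22

Baseline: J2→J5→J7 = 6+9+7 = 22 → 22 minutes.
The longest path through J3 is only 20 minutes, so J3 has float 2.
The critical path is still J2→J5→J7; finish is now 22 minutes.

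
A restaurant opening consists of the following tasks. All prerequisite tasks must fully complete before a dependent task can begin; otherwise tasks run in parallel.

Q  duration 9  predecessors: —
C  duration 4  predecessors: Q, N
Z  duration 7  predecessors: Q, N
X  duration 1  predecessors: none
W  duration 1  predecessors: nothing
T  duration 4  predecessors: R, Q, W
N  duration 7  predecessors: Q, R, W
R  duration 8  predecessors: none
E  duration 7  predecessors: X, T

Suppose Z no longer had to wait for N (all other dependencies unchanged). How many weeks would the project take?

20

Before: longest chain Q→N→Z = 9+7+7 = 23, finish 23.
Without N→Z, Z's earliest start moves from 16 to 9.
After: Q→N→C = 9+7+4 = 20 → 20 weeks.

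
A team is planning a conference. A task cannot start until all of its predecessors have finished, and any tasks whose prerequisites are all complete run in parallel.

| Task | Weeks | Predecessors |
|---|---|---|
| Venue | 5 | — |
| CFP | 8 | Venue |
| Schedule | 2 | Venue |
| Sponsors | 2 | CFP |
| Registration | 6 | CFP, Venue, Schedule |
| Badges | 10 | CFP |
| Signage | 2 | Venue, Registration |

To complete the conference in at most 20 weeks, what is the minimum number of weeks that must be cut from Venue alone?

Current finish: 23 weeks; target: 20.
Venue is on every critical path, so each week cut from Venue cuts the finish by one (this holds down to a finish of 19).
Need 23 − 20 = 3 weeks off Venue → Venue becomes 2 weeks, finish becomes 20.

3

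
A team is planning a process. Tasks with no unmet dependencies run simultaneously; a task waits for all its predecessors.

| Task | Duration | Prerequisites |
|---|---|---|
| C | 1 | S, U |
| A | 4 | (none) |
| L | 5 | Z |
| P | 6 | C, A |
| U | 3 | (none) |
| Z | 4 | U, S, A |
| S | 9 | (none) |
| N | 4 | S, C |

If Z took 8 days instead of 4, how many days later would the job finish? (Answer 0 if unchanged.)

4

Critical path before the change: S→Z→L = 9+4+5 = 18 giving 18 days.
Since Z is critical, the +4 change carries straight to that chain (now 22 days).
That remains the longest chain; total 22 days.
Change in finish: 22 − 18 = +4 days.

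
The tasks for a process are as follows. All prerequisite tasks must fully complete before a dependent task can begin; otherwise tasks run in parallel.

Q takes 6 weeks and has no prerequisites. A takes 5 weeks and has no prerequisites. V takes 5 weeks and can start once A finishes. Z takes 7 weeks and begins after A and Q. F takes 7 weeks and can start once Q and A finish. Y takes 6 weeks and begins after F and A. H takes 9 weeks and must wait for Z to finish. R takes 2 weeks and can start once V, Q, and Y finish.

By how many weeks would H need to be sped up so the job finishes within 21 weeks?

Current finish: 22 weeks; target: 21.
H is on every critical path, so each week cut from H cuts the finish by one (this holds down to a finish of 21).
Need 22 − 21 = 1 week off H → H becomes 8 weeks, finish becomes 21.

1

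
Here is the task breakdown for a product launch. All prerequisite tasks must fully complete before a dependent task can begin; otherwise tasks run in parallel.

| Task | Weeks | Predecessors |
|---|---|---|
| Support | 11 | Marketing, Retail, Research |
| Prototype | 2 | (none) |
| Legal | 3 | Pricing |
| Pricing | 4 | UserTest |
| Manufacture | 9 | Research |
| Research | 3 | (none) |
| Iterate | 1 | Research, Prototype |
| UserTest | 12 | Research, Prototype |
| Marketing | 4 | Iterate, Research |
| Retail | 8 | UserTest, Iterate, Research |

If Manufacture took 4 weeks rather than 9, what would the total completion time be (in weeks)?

34

Actual critical path: Research→UserTest→Retail→Support = 3+12+8+11 = 34 ⇒ 34 weeks.
Manufacture has 22 weeks of float (longest path through it is 12).
The critical path is still Research→UserTest→Retail→Support; finish is now 34 weeks.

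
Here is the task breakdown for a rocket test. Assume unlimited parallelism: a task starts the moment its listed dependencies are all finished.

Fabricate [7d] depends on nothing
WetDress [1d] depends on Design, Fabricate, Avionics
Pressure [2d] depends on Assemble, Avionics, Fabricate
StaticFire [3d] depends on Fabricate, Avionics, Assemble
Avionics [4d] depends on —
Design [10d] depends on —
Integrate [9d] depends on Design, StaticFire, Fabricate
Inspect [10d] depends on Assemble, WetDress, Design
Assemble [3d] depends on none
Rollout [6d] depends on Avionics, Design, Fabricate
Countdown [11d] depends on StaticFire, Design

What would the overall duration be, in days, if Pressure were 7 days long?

Baseline: Design→WetDress→Inspect = 10+1+10 = 21 → 21 days.
The longest path through Pressure is only 9 days, so Pressure has float 12.
That remains the longest chain; total 21 days.

21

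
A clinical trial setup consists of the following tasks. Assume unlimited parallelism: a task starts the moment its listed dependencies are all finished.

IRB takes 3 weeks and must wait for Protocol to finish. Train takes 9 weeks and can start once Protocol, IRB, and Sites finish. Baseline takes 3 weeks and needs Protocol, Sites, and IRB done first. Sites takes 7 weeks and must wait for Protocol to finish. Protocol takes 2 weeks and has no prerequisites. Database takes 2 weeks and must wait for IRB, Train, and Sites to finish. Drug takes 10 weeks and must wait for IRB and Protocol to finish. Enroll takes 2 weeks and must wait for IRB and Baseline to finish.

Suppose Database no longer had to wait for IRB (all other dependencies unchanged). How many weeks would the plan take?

Original critical path: Protocol→Sites→Train→Database = 2+7+9+2 = 20 ⇒ 20 weeks.
Dropping IRB→Database doesn't change Database's earliest start (18); another predecessor still binds.
New critical path: Protocol→Sites→Train→Database = 2+7+9+2 = 20 ⇒ 20 weeks.

20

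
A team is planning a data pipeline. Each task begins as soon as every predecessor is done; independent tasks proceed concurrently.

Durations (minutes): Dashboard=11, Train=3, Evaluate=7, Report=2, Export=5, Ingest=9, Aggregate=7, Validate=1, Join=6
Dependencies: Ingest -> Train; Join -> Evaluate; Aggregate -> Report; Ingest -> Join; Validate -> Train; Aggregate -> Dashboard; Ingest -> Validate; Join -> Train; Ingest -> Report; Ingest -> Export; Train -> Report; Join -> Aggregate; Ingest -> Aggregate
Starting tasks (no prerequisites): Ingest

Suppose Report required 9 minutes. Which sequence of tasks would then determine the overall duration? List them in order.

Ingest, Join, Aggregate, Dashboard

Actual critical path: Ingest→Join→Aggregate→Dashboard = 9+6+7+11 = 33 ⇒ 33 minutes.
The longest path through Report is only 24 minutes, so Report has float 9.
That remains the longest chain; total 33 minutes.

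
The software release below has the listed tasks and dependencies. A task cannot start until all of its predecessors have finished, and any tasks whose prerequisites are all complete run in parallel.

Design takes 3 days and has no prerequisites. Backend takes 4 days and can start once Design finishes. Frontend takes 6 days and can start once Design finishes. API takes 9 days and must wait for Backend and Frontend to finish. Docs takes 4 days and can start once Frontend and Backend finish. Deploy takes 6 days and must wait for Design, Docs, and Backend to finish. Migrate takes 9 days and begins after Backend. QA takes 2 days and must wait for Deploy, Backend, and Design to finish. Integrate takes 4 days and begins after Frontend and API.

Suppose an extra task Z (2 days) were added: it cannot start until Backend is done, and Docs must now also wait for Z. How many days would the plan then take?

Originally the plan takes 22 days.
With Z inserted, Docs now waits for max(Frontend, Backend, Z).
New critical path: Design→Frontend→API→Integrate = 3+6+9+4 = 22 ⇒ 22 days.

22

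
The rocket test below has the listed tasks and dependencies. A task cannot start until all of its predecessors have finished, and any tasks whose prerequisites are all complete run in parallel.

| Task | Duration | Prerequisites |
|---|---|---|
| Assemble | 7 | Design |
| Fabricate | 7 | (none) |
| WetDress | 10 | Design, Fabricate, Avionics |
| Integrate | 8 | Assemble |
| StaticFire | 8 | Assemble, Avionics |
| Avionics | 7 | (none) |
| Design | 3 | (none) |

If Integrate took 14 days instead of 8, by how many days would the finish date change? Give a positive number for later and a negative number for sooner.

6

Critical path before the change: Design→Assemble→Integrate = 3+7+8 = 18 giving 18 days.
Integrate lies on that path, so at 14 days the path becomes 24 days.
That remains the longest chain; total 24 days.
Change in finish: 24 − 18 = +6 days.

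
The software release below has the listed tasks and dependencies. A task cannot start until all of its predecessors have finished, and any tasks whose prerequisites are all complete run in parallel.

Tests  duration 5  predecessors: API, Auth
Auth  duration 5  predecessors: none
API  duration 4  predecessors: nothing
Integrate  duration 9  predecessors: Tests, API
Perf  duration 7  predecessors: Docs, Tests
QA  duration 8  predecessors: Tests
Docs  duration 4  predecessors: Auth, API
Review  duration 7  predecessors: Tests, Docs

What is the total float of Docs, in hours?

3

Auth→Tests→Integrate = 5+5+9 = 19 sets the makespan at 19 hours.
Docs finishes as early as 9 and must finish by 12.
Slack of Docs = 8 − 5 = 3 hours.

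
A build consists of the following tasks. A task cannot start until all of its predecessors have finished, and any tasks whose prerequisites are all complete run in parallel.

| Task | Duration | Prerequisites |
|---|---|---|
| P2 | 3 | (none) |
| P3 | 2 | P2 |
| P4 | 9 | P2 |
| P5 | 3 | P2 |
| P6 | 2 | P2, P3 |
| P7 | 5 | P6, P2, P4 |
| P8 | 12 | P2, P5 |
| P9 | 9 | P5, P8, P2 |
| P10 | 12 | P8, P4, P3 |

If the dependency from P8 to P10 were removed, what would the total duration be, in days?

With the dependency in place, P2→P5→P8→P10 = 3+3+12+12 = 30 sets the finish at 30 days.
Without P8→P10, P10's earliest start moves from 18 to 12.
The longest chain is now P2→P5→P8→P9 = 3+3+12+9 = 27, so the schedule takes 27 days.

27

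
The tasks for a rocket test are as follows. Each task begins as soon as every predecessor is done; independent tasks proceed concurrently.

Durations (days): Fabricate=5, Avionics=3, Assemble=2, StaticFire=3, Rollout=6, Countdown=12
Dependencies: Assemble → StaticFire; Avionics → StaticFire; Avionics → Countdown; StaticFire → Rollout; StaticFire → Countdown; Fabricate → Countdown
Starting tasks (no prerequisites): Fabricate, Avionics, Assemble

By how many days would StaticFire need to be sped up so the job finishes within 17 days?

Current finish: 18 days; target: 17.
StaticFire is on every critical path, so each day cut from StaticFire cuts the finish by one (this holds down to a finish of 17).
Need 18 − 17 = 1 day off StaticFire → StaticFire becomes 2 days, finish becomes 17.

1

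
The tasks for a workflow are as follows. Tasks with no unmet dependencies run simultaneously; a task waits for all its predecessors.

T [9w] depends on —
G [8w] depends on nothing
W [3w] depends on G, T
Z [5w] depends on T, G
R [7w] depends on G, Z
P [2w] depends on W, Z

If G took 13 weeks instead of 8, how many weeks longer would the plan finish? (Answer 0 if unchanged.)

Baseline: T→Z→R = 9+5+7 = 21 → 21 weeks.
G has 1 week of float (longest path through it is 20).
The binding chain switches to G→Z→R = 13+5+7 = 25; finish 25 weeks.
Change in finish: 25 − 21 = +4 weeks.

4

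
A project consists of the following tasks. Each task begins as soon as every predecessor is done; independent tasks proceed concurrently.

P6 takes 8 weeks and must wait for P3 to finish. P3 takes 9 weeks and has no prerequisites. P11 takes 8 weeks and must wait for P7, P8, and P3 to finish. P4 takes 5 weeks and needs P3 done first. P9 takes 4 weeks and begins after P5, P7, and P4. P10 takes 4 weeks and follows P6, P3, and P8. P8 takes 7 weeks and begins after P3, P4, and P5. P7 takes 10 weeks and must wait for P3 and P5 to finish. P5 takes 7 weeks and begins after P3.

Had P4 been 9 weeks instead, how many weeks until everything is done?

Baseline: P3→P5→P7→P11 = 9+7+10+8 = 34 → 34 weeks.
P4 has 5 weeks of float (longest path through it is 29).
That remains the longest chain; total 34 weeks.

34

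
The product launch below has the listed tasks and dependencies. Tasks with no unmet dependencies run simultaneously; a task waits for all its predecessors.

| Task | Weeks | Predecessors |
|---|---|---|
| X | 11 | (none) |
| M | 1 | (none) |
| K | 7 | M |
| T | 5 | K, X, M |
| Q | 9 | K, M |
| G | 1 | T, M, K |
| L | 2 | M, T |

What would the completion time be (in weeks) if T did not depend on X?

Original critical path: X→T→L = 11+5+2 = 18 ⇒ 18 weeks.
Without X→T, T's earliest start moves from 11 to 8.
The longest chain is now M→K→Q = 1+7+9 = 17, so the product launch takes 17 weeks.

17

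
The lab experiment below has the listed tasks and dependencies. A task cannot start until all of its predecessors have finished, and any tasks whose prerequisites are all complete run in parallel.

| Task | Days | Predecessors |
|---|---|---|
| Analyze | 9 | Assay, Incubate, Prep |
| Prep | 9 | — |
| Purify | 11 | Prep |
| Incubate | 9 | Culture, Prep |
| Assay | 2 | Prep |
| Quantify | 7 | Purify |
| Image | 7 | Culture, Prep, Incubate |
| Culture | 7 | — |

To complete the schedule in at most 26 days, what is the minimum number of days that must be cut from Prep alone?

1

Current finish: 27 days; target: 26.
Prep is on every critical path, so each day cut from Prep cuts the finish by one (this holds down to a finish of 25).
Need 27 − 26 = 1 day off Prep → Prep becomes 8 days, finish becomes 26.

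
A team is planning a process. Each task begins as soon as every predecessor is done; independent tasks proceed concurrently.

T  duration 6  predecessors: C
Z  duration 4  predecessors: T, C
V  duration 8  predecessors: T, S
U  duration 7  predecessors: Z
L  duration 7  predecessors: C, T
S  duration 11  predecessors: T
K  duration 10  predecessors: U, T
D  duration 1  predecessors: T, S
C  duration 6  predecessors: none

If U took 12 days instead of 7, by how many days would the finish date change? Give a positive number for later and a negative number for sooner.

Baseline: C→T→Z→U→K = 6+6+4+7+10 = 33 → 33 days.
U is on the critical path; changing it to 12 makes that path 38 days.
No other chain overtakes it, so the finish is 38 days.
Change in finish: 38 − 33 = +5 days.

5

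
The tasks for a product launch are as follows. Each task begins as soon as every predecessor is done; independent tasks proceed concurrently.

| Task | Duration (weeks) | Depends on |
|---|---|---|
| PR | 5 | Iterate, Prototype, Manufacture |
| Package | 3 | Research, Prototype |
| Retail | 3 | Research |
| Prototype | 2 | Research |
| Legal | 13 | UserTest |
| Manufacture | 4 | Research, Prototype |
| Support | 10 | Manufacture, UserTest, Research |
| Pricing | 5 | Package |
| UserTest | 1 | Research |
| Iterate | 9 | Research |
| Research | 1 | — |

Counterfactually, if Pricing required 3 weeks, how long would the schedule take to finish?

The binding path is Research→Prototype→Manufacture→Support = 1+2+4+10 = 17; finish at 17 weeks.
Pricing is off the critical path — its longest chain is 11 weeks, giving 6 of slack.
That remains the longest chain; total 17 weeks.

17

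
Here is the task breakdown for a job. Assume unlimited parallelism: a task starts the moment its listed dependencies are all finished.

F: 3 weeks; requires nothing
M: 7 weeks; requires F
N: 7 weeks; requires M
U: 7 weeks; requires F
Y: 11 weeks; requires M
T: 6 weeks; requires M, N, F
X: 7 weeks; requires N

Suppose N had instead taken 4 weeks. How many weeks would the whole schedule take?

21

Actual critical path: F→M→N→X = 3+7+7+7 = 24 ⇒ 24 weeks.
Since N is critical, the -3 change carries straight to that chain (now 21 weeks).
The critical path is still F→M→N→X; finish is now 21 weeks.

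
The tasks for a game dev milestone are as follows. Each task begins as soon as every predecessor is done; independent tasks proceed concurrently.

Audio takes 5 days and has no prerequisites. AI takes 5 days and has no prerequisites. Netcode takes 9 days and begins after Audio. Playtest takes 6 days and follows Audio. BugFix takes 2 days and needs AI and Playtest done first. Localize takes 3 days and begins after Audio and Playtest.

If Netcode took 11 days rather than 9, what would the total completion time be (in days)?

Actual critical path: Audio→Netcode = 5+9 = 14 ⇒ 14 days.
Since Netcode is critical, the +2 change carries straight to that chain (now 16 days).
The critical path is still Audio→Netcode; finish is now 16 days.

16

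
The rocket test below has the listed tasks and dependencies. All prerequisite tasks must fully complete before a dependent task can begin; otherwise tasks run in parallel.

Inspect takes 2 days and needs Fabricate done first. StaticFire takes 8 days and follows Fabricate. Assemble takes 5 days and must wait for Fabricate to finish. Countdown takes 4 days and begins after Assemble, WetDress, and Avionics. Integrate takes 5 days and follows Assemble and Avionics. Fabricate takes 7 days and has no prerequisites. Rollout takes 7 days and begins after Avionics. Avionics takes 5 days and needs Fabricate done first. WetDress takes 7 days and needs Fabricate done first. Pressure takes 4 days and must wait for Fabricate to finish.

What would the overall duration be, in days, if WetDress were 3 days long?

19

Baseline: Fabricate→Avionics→Rollout = 7+5+7 = 19 → 19 days.
The longest path through WetDress is only 18 days, so WetDress has float 1.
No other chain overtakes it, so the finish is 19 days.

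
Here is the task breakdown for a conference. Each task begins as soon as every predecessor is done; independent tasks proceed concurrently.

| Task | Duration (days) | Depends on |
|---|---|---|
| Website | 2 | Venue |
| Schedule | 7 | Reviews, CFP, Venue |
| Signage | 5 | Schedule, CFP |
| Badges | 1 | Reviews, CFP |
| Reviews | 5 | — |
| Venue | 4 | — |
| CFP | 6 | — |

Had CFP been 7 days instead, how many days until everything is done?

19

The binding path is CFP→Schedule→Signage = 6+7+5 = 18; finish at 18 days.
CFP is on the critical path; changing it to 7 makes that path 19 days.
No other chain overtakes it, so the finish is 19 days.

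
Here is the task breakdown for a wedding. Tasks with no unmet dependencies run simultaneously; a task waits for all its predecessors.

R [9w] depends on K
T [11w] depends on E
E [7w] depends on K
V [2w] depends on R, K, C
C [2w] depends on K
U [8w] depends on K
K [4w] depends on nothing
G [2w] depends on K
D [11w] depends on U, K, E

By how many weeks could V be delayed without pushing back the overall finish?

The longest chain is K→U→D = 4+8+11 = 23; overall finish 23 weeks.
The longest chain containing V totals 15 weeks.
Float = 23 − 15 = 8.

8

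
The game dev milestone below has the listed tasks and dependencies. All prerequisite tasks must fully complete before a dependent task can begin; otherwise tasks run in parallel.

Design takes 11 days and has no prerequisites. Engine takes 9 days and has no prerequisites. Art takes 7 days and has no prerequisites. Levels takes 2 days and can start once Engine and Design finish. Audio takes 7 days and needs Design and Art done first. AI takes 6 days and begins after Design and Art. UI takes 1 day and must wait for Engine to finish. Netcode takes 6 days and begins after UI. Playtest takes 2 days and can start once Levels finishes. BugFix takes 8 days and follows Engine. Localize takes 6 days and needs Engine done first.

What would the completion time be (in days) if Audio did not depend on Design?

With the dependency in place, Design→Audio = 11+7 = 18 sets the finish at 18 days.
Without Design→Audio, Audio's earliest start moves from 11 to 7.
After: Design→AI = 11+6 = 17 → 17 days.

17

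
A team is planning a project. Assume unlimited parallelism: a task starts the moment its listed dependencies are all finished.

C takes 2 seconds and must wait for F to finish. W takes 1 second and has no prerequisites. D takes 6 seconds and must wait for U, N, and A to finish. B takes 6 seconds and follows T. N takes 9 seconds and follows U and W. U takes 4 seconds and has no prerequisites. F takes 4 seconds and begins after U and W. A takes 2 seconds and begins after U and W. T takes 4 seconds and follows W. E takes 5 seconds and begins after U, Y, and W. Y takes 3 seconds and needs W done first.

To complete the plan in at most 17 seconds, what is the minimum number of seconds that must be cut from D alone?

Current finish: 19 seconds; target: 17.
D is on every critical path, so each second cut from D cuts the finish by one (this holds down to a finish of 14).
Need 19 − 17 = 2 seconds off D → D becomes 4 seconds, finish becomes 17.

2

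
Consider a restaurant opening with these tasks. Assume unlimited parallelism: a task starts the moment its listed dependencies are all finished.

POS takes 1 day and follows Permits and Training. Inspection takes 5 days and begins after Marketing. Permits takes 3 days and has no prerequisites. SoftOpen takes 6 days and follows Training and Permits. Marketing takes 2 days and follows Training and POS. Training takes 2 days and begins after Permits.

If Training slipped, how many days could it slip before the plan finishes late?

0

The longest chain is Permits→Training→POS→Marketing→Inspection = 3+2+1+2+5 = 13; overall finish 13 days.
The longest chain containing Training totals 13 days.
So Training can slip 5 − 5 = 0 days.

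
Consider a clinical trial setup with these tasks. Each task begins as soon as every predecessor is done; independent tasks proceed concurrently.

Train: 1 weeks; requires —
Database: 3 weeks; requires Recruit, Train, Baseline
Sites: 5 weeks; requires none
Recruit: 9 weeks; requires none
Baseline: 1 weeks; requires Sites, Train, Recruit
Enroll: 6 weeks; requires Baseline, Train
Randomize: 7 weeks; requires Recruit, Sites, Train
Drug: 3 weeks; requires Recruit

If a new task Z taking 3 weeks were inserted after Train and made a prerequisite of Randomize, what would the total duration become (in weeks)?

Originally the project takes 16 weeks.
With Z inserted, Randomize now waits for max(Recruit, Sites, Train, Z).
New critical path: Recruit→Randomize = 9+7 = 16 ⇒ 16 weeks.

16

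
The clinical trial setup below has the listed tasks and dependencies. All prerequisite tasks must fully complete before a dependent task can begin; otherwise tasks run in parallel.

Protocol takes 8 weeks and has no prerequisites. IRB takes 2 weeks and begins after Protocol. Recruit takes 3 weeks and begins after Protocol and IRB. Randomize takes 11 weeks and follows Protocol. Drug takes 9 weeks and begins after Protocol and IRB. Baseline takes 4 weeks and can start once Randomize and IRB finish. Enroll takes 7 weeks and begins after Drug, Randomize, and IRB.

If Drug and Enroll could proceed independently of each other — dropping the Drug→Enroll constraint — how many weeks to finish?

26

Original critical path: Protocol→IRB→Drug→Enroll = 8+2+9+7 = 26 ⇒ 26 weeks.
Dropping Drug→Enroll doesn't change Enroll's earliest start (19); another predecessor still binds.
The longest chain is now Protocol→Randomize→Enroll = 8+11+7 = 26, so the job takes 26 weeks.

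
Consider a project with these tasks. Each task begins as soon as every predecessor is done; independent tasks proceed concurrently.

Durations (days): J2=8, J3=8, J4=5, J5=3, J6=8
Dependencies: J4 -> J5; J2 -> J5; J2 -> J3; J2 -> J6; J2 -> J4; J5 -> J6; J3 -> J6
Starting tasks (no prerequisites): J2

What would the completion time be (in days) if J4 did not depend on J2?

Original critical path: J2→J3→J6 = 8+8+8 = 24 ⇒ 24 days.
Without J2→J4, J4's earliest start moves from 8 to 0.
New critical path: J2→J3→J6 = 8+8+8 = 24 ⇒ 24 days.

24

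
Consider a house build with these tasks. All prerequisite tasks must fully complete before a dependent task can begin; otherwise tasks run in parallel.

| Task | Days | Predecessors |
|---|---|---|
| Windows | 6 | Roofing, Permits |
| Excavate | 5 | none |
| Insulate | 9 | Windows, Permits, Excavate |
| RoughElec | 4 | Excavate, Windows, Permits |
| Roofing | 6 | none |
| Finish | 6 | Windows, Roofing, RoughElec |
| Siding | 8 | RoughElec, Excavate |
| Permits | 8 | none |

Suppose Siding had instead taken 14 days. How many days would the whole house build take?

32

Actual critical path: Permits→Windows→RoughElec→Siding = 8+6+4+8 = 26 ⇒ 26 days.
Since Siding is critical, the +6 change carries straight to that chain (now 32 days).
That remains the longest chain; total 32 days.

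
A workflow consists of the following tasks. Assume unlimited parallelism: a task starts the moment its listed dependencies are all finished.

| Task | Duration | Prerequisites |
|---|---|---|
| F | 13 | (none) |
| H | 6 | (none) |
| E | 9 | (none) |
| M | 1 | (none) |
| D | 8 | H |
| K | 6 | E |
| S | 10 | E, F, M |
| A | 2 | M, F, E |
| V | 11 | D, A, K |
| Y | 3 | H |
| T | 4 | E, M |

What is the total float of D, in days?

The longest chain is F→A→V = 13+2+11 = 26; overall finish 26 days.
The longest chain containing D totals 25 days.
Float = 26 − 25 = 1.

1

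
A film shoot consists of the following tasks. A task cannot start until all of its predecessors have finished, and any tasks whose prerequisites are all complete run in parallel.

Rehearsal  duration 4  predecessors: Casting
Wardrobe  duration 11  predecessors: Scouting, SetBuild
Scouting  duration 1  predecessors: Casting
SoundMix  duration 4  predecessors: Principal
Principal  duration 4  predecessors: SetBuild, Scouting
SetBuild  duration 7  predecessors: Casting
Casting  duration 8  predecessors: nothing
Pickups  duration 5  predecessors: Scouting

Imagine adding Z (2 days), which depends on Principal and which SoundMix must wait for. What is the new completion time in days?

Originally the job takes 26 days.
With Z inserted, SoundMix now waits for max(Principal, Z).
New critical path: Casting→SetBuild→Wardrobe = 8+7+11 = 26 ⇒ 26 days.

26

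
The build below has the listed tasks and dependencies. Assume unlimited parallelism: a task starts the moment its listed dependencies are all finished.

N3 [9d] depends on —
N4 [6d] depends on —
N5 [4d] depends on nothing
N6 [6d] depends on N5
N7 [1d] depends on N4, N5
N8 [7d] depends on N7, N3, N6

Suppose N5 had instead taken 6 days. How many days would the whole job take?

Actual critical path: N5→N6→N8 = 4+6+7 = 17 ⇒ 17 days.
Since N5 is critical, the +2 change carries straight to that chain (now 19 days).
No other chain overtakes it, so the finish is 19 days.

19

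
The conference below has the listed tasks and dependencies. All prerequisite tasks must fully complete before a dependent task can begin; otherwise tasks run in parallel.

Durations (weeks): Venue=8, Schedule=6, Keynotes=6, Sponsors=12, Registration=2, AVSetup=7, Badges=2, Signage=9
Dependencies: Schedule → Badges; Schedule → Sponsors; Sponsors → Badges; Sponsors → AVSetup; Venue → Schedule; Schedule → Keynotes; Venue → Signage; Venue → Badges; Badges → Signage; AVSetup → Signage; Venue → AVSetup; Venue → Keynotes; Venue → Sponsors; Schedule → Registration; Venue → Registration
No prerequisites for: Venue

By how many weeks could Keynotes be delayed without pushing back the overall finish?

Critical path: Venue→Schedule→Sponsors→AVSetup→Signage = 8+6+12+7+9 = 42, so the finish is 42 weeks.
Keynotes finishes as early as 20 and must finish by 42.
Float = 42 − 20 = 22.

22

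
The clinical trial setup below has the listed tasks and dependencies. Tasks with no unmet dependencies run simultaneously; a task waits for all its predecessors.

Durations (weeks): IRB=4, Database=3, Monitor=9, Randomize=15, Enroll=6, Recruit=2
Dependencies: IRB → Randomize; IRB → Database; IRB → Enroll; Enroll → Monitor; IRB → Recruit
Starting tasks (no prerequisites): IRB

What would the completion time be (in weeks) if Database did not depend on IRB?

19

With the dependency in place, IRB→Randomize = 4+15 = 19 sets the finish at 19 weeks.
Without IRB→Database, Database's earliest start moves from 4 to 0.
The longest chain is now IRB→Randomize = 4+15 = 19, so the project takes 19 weeks.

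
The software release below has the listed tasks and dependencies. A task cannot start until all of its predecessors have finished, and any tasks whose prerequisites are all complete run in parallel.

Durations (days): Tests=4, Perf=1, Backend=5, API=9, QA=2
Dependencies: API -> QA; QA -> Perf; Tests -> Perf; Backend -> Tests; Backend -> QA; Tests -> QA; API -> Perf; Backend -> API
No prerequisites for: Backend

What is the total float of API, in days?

0

Backend→API→QA→Perf = 5+9+2+1 = 17 sets the makespan at 17 days.
The longest chain containing API totals 17 days.
So API can slip 14 − 14 = 0 days.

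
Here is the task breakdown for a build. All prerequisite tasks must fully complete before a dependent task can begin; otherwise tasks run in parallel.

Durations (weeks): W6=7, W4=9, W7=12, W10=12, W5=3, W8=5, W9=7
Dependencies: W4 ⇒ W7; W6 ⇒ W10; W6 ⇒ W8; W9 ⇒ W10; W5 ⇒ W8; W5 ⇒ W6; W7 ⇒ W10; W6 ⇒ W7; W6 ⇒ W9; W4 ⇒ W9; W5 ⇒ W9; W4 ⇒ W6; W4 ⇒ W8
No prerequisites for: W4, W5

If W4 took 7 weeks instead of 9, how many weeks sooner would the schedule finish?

2

Actual critical path: W4→W6→W7→W10 = 9+7+12+12 = 40 ⇒ 40 weeks.
W4 lies on that path, so at 7 weeks the path becomes 38 weeks.
The critical path is still W4→W6→W7→W10; finish is now 38 weeks.
Change in finish: 38 − 40 = -2 weeks.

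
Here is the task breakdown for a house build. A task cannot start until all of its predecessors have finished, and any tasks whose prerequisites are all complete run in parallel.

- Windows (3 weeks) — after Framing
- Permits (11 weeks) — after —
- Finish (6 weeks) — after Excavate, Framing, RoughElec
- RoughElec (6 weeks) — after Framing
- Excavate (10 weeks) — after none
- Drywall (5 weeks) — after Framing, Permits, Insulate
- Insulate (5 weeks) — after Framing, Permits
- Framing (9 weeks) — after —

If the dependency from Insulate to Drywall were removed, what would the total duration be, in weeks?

With the dependency in place, Permits→Insulate→Drywall = 11+5+5 = 21 sets the finish at 21 weeks.
Without Insulate→Drywall, Drywall's earliest start moves from 16 to 11.
The longest chain is now Framing→RoughElec→Finish = 9+6+6 = 21, so the project takes 21 weeks.

21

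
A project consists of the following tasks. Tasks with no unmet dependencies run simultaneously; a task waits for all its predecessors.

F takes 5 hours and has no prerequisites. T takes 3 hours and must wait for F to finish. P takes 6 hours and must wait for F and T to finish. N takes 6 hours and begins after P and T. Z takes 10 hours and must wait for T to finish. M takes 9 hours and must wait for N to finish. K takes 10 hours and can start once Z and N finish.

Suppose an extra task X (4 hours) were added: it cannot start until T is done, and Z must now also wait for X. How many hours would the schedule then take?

Originally the schedule takes 30 hours.
With X inserted, Z now waits for max(T, X).
New critical path: F→T→X→Z→K = 5+3+4+10+10 = 32 ⇒ 32 hours.

32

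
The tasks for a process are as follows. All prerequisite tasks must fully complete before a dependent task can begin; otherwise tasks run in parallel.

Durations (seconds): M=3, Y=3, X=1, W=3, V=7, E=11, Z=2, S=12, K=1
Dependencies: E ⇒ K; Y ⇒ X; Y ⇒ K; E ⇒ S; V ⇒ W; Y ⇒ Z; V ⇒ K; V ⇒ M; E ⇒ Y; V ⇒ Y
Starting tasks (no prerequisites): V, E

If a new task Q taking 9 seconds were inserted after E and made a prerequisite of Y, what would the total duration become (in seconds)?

25

Originally the job takes 23 seconds.
With Q inserted, Y now waits for max(E, V, Q).
New critical path: E→Q→Y→Z = 11+9+3+2 = 25 ⇒ 25 seconds.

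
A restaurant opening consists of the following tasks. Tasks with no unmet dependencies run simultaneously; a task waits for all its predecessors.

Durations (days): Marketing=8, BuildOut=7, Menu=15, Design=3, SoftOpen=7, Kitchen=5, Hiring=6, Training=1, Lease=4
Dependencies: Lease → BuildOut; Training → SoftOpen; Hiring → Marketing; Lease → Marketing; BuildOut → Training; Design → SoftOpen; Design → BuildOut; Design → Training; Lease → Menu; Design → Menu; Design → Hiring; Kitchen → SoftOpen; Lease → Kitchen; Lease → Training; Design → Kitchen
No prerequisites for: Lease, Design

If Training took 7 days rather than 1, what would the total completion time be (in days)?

25

Baseline: Lease→BuildOut→Training→SoftOpen = 4+7+1+7 = 19 → 19 days.
Since Training is critical, the +6 change carries straight to that chain (now 25 days).
No other chain overtakes it, so the finish is 25 days.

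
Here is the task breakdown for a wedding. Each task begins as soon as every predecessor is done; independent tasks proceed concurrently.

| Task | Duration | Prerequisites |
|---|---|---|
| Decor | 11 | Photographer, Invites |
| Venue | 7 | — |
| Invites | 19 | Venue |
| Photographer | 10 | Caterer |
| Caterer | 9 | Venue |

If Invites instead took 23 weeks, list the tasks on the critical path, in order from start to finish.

Venue, Invites, Decor

Actual critical path: Venue→Invites→Decor = 7+19+11 = 37 ⇒ 37 weeks.
Invites is on the critical path; changing it to 23 makes that path 41 weeks.
No other chain overtakes it, so the finish is 41 weeks.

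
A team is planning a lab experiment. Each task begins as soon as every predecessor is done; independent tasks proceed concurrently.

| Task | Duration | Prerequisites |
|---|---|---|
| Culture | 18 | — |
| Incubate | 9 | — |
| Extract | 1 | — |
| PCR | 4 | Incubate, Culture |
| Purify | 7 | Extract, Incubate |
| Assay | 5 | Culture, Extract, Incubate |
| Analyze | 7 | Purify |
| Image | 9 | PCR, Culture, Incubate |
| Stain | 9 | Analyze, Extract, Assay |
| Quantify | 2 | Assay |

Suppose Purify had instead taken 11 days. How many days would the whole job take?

Critical path before the change: Incubate→Purify→Analyze→Stain = 9+7+7+9 = 32 giving 32 days.
Since Purify is critical, the +4 change carries straight to that chain (now 36 days).
That remains the longest chain; total 36 days.

36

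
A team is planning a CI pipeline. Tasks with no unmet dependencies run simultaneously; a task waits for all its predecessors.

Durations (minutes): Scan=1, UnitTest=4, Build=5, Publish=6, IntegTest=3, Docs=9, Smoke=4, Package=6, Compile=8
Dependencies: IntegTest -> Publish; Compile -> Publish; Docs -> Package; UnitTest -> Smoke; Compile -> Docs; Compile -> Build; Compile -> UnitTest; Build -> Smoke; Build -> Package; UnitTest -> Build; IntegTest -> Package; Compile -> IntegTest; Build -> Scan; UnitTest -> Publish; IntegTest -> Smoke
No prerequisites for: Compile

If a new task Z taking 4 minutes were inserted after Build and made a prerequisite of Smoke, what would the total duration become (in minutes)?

25

Originally the plan takes 23 minutes.
With Z inserted, Smoke now waits for max(IntegTest, Build, UnitTest, Z).
New critical path: Compile→UnitTest→Build→Z→Smoke = 8+4+5+4+4 = 25 ⇒ 25 minutes.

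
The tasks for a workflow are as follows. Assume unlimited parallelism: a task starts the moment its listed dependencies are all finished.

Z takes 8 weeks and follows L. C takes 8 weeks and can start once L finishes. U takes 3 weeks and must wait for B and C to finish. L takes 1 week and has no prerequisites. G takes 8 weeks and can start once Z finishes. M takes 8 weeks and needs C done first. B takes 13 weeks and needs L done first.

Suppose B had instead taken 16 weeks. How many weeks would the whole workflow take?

20

Actual critical path: L→B→U = 1+13+3 = 17 ⇒ 17 weeks.
B is on the critical path; changing it to 16 makes that path 20 weeks.
That remains the longest chain; total 20 weeks.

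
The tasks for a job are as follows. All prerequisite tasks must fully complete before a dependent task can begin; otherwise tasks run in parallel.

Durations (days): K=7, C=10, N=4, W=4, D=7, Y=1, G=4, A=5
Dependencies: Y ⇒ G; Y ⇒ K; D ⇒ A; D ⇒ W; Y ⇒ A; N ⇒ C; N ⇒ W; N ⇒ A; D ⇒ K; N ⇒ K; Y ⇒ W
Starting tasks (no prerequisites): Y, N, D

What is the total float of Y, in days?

6

The longest chain is N→C = 4+10 = 14; overall finish 14 days.
The longest chain containing Y totals 8 days.
So Y can slip 7 − 1 = 6 days.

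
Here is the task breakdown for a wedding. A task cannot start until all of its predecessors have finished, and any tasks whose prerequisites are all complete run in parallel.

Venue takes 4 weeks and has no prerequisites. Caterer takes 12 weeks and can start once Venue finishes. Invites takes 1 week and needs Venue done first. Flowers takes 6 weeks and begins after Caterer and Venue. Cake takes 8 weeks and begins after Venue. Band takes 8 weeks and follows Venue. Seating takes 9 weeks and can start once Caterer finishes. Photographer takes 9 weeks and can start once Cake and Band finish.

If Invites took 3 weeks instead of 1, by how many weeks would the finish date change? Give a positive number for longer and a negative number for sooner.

0

Baseline: Venue→Caterer→Seating = 4+12+9 = 25 → 25 weeks.
Invites has 20 weeks of float (longest path through it is 5).
The critical path is still Venue→Caterer→Seating; finish is now 25 weeks.
Change in finish: 25 − 25 = +0 weeks.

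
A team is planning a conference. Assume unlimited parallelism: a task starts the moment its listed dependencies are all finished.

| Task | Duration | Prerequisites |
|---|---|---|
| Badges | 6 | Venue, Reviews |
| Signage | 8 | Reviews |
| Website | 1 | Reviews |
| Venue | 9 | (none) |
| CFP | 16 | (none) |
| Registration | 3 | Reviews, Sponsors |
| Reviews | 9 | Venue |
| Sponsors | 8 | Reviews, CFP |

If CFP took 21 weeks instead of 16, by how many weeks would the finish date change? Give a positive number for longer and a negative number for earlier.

Critical path before the change: Venue→Reviews→Sponsors→Registration = 9+9+8+3 = 29 giving 29 weeks.
CFP has 2 weeks of float (longest path through it is 27).
New critical path: CFP→Sponsors→Registration = 21+8+3 = 32 ⇒ 32 weeks.
Change in finish: 32 − 29 = +3 weeks.

3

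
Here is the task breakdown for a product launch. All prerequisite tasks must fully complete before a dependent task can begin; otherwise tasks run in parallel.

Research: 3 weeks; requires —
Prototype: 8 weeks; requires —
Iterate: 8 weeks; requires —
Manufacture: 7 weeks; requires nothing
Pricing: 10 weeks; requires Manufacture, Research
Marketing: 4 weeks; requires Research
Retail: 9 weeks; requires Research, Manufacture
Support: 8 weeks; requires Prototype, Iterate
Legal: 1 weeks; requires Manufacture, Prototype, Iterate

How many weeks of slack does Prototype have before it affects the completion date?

Critical path: Manufacture→Pricing = 7+10 = 17, so the finish is 17 weeks.
Prototype finishes as early as 8 and must finish by 9.
Slack of Prototype = 1 − 0 = 1 week.

1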